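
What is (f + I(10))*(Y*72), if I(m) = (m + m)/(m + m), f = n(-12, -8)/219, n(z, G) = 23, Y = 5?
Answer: 29040/73 ≈ 397.81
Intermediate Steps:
f = 23/219 ≈ 0.10502
I(m) = 1 (I(m) = (2*m)/((2*m)) = (2*m)*(1/(2*m)) = 1)
(f + I(10))*(Y*72) = (23/219 + 1)*(5*72) = (242/219)*360 = 29040/73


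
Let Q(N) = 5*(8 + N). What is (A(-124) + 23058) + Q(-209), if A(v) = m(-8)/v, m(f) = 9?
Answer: 2734563/124 ≈ 22053.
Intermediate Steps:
Q(N) = 40 + 5*N
A(v) = 9/v
(A(-124) + 23058) + Q(-209) = (9/(-124) + 23058) + (40 + 5*(-209)) = (9*(-1/124) + 23058) + (40 - 1045) = (-9/124 + 23058) - 1005 = 2859183/124 - 1005 = 2734563/124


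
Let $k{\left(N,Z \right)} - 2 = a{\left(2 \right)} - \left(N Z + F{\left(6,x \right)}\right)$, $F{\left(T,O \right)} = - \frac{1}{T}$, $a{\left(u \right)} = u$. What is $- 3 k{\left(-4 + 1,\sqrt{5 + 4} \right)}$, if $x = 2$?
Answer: $- \frac{79}{2} \approx -39.5$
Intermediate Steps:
$k{\left(N,Z \right)} = \frac{25}{6} - N Z$ ($k{\left(N,Z \right)} = 2 - \left(-2 - \frac{1}{6} + N Z\right) = 2 - \left(- \frac{13}{6} + N Z\right) = \frac{25}{6} - N Z$)
$- 3 k{\left(-4 + 1,\sqrt{5 + 4} \right)} = - 3 \left(\frac{25}{6} - \left(-4 + 1\right) \sqrt{5 + 4}\right) = - 3 \left(\frac{25}{6} - - 3 \sqrt{9}\right) = - 3 \left(\frac{25}{6} - \left(-3\right) 3\right) = - 3 \left(\frac{25}{6} + 9\right) = \left(-3\right) \frac{79}{6} = - \frac{79}{2}$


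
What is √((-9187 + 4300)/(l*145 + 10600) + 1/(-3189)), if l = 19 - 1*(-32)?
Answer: I*√895373842413090/57386055 ≈ 0.52143*I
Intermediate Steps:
l = 51 (l = 19 + 32 = 51)
√((-9187 + 4300)/(l*145 + 10600) + 1/(-3189)) = √((-9187 + 4300)/(51*145 + 10600) + 1/(-3189)) = √(-4887/(7395 + 10600) - 1/3189) = √(-4887/17995 - 1/3189) = √(-15602638/57386055) = I*√895373842413090/57386055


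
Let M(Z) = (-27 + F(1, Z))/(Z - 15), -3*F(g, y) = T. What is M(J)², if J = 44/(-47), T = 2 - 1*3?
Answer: 14137600/5049009 ≈ 2.8001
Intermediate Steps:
T = -1 (T = 2 - 3 = -1)
F(g, y) = ⅓ (F(g, y) = -⅓*(-1) = ⅓)
J = -44/47 (J = 44*(-1/47) = -44/47 ≈ -0.93617)
M(Z) = -80/(3*(-15 + Z)) (M(Z) = (-27 + ⅓)/(Z - 15) = -80/(3*(-15 + Z)))
M(J)² = (-80/(-45 + 3*(-44/47)))² = (-80/(-45 - 132/47))² = (-80/(-2247/47))² = (-80*(-47/2247))² = (3760/2247)² = 14137600/5049009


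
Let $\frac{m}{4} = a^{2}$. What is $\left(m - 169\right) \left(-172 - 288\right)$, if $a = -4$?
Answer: $48300$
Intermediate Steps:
$m = 64$ ($m = 4 \left(-4\right)^{2} = 4 \cdot 16 = 64$)
$\left(m - 169\right) \left(-172 - 288\right) = \left(64 - 169\right) \left(-172 - 288\right) = \left(-105\right) \left(-460\right) = 48300$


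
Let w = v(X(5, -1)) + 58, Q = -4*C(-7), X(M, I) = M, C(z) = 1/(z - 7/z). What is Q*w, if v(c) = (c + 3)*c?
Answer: 196/3 ≈ 65.333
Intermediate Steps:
v(c) = c*(3 + c) (v(c) = (3 + c)*c = c*(3 + c))
Q = 2/3 (Q = -(-28)/(-7 + (-7)**2) = -(-28)/(-7 + 49) = -(-28)/42 = -4*(-1/6) = 2/3 ≈ 0.66667)
w = 98 (w = 5*(3 + 5) + 58 = 5*8 + 58 = 40 + 58 = 98)
Q*w = (2/3)*98 = 196/3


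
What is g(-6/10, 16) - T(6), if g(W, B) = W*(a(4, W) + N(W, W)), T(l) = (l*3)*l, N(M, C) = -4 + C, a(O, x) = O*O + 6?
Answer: -2961/25 ≈ -118.44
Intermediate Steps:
a(O, x) = 6 + O**2 (a(O, x) = O**2 + 6 = 6 + O**2)
T(l) = 3*l**2 (T(l) = (3*l)*l = 3*l**2)
g(W, B) = W*(18 + W) (g(W, B) = W*((6 + 4**2) + (-4 + W)) = W*((6 + 16) + (-4 + W)) = W*(22 + (-4 + W)) = W*(18 + W))
g(-6/10, 16) - T(6) = (-6/10)*(18 - 6/10) - 3*6**2 = (-6*1/10)*(18 - 6*1/10) - 3*36 = -3*(18 - 3/5)/5 - 1*108 = -3/5*87/5 - 108 = -261/25 - 108 = -2961/25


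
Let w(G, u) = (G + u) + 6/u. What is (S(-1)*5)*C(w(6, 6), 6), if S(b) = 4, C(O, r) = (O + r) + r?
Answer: 500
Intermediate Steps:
w(G, u) = G + u + 6/u
C(O, r) = O + 2*r
(S(-1)*5)*C(w(6, 6), 6) = (4*5)*((6 + 6 + 6/6) + 2*6) = 20*((6 + 6 + 6*(⅙)) + 12) = 20*((6 + 6 + 1) + 12) = 20*(13 + 12) = 20*25 = 500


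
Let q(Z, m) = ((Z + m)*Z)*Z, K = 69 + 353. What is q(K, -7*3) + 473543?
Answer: 71885227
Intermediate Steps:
K = 422
q(Z, m) = Z²*(Z + m) (q(Z, m) = (Z*(Z + m))*Z = Z²*(Z + m))
q(K, -7*3) + 473543 = 422²*(422 - 7*3) + 473543 = 178084*(422 - 21) + 473543 = 178084*401 + 473543 = 71411684 + 473543 = 71885227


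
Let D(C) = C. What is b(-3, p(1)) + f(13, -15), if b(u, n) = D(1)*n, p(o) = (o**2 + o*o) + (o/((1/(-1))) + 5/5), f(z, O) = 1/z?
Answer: 27/13 ≈ 2.0769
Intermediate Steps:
p(o) = 1 - o + 2*o**2 (p(o) = (o**2 + o**2) + (o/((1*(-1))) + 5*(1/5)) = 2*o**2 + (o/(-1) + 1) = 2*o**2 + (o*(-1) + 1) = 2*o**2 + (-o + 1) = 2*o**2 + (1 - o) = 1 - o + 2*o**2)
b(u, n) = n (b(u, n) = 1*n = n)
b(-3, p(1)) + f(13, -15) = (1 - 1*1 + 2*1**2) + 1/13 = (1 - 1 + 2*1) + 1/13 = (1 - 1 + 2) + 1/13 = 2 + 1/13 = 27/13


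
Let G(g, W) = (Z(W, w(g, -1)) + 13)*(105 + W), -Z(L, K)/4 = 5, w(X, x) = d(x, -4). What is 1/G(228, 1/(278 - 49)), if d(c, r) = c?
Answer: -229/168322 ≈ -0.0013605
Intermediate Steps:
w(X, x) = x
Z(L, K) = -20 (Z(L, K) = -4*5 = -20)
G(g, W) = -735 - 7*W (G(g, W) = (-20 + 13)*(105 + W) = -7*(105 + W) = -735 - 7*W)
1/G(228, 1/(278 - 49)) = 1/(-735 - 7/(278 - 49)) = 1/(-735 - 7/229) = 1/(-168322/229) = -229/168322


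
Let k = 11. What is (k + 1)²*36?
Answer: 5184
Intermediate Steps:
(k + 1)²*36 = (11 + 1)²*36 = 12²*36 = 144*36 = 5184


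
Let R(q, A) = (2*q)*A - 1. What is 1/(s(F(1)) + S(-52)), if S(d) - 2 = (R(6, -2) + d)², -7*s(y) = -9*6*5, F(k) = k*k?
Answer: 7/41787 ≈ 0.00016752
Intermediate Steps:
F(k) = k²
s(y) = 270/7 (s(y) = -(-9*6)*5/7 = -(-54)*5/7 = -⅐*(-270) = 270/7)
R(q, A) = -1 + 2*A*q (R(q, A) = 2*A*q - 1 = -1 + 2*A*q)
S(d) = 2 + (-25 + d)² (S(d) = 2 + ((-1 + 2*(-2)*6) + d)² = 2 + ((-1 - 24) + d)² = 2 + (-25 + d)²)
1/(s(F(1)) + S(-52)) = 1/(270/7 + (2 + (-25 - 52)²)) = 1/(270/7 + (2 + (-77)²)) = 1/(270/7 + (2 + 5929)) = 1/(270/7 + 5931) = 1/(41787/7) = 7/41787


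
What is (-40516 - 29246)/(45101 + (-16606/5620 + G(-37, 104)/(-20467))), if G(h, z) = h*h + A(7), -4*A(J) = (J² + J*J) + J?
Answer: -2674780653160/1729124785761 ≈ -1.5469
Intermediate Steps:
A(J) = -J²/2 - J/4 (A(J) = -((J² + J*J) + J)/4 = -((J² + J²) + J)/4 = -(2*J² + J)/4 = -(J + 2*J²)/4 = -J²/2 - J/4)
G(h, z) = -105/4 + h² (G(h, z) = h*h - ¼*7*(1 + 2*7) = h² - ¼*7*(1 + 14) = h² - ¼*7*15 = h² - 105/4 = -105/4 + h²)
(-40516 - 29246)/(45101 + (-16606/5620 + G(-37, 104)/(-20467))) = (-40516 - 29246)/(45101 + (-16606/5620 + (-105/4 + (-37)²)/(-20467))) = -69762/(45101 + (-16606*1/5620 + (-105/4 + 1369)*(-1/20467))) = -69762/(45101 + (-8303/2810 + (5371/4)*(-1/20467))) = -69762/(45101 + (-8303/2810 - 5371/81868)) = -69762/(45101 - 347421257/115024540) = -69762/5187374357283/115024540 = -69762*115024540/5187374357283 = -2674780653160/1729124785761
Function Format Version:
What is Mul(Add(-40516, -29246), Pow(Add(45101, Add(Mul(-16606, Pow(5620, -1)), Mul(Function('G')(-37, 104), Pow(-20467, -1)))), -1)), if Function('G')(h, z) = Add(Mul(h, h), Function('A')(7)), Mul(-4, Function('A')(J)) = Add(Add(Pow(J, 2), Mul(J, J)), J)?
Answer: Rational(-2674780653160, 1729124785761) ≈ -1.5469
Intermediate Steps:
Function('A')(J) = Add(Mul(Rational(-1, 2), Pow(J, 2)), Mul(Rational(-1, 4), J)) (Function('A')(J) = Mul(Rational(-1, 4), Add(Add(Pow(J, 2), Mul(J, J)), J)) = Mul(Rational(-1, 4), Add(Add(Pow(J, 2), Pow(J, 2)), J)) = Mul(Rational(-1, 4), Add(Mul(2, Pow(J, 2)), J)) = Mul(Rational(-1, 4), Add(J, Mul(2, Pow(J, 2)))) = Add(Mul(Rational(-1, 2), Pow(J, 2)), Mul(Rational(-1, 4), J)))
Function('G')(h, z) = Add(Rational(-105, 4), Pow(h, 2)) (Function('G')(h, z) = Add(Mul(h, h), Mul(Rational(-1, 4), 7, Add(1, Mul(2, 7)))) = Add(Pow(h, 2), Mul(Rational(-1, 4), 7, Add(1, 14))) = Add(Pow(h, 2), Mul(Rational(-1, 4), 7, 15)) = Add(Pow(h, 2), Rational(-105, 4)) = Add(Rational(-105, 4), Pow(h, 2)))
Mul(Add(-40516, -29246), Pow(Add(45101, Add(Mul(-16606, Pow(5620, -1)), Mul(Function('G')(-37, 104), Pow(-20467, -1)))), -1)) = Mul(Add(-40516, -29246), Pow(Add(45101, Add(Mul(-16606, Pow(5620, -1)), Mul(Add(Rational(-105, 4), Pow(-37, 2)), Pow(-20467, -1)))), -1)) = Mul(-69762, Pow(Add(45101, Add(Mul(-16606, Rational(1, 5620)), Mul(Add(Rational(-105, 4), 1369), Rational(-1, 20467)))), -1)) = Mul(-69762, Pow(Add(45101, Add(Rational(-8303, 2810), Mul(Rational(5371, 4), Rational(-1, 20467)))), -1)) = Mul(-69762, Pow(Add(45101, Add(Rational(-8303, 2810), Rational(-5371, 81868))), -1)) = Mul(-69762, Pow(Add(45101, Rational(-347421257, 115024540)), -1)) = Mul(-69762, Pow(Rational(5187374357283, 115024540), -1)) = Mul(-69762, Rational(115024540, 5187374357283)) = Rational(-2674780653160, 1729124785761)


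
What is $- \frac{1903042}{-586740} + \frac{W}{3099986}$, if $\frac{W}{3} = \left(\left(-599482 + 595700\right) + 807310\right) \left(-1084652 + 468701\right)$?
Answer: $- \frac{9469419633415769}{19770497670} \approx -4.7897 \cdot 10^{5}$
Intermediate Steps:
$W = -1484801625384$ ($W = 3 \left(\left(-599482 + 595700\right) + 807310\right) \left(-1084652 + 468701\right) = 3 \left(-3782 + 807310\right) \left(-615951\right) = 3 \cdot 803528 \left(-615951\right) = 3 \left(-494933875128\right) = -1484801625384$)
$- \frac{1903042}{-586740} + \frac{W}{3099986} = - \frac{1903042}{-586740} - \frac{1484801625384}{3099986} = \left(-1903042\right) \left(- \frac{1}{586740}\right) - \frac{32278296204}{67391} = \frac{951521}{293370} - \frac{32278296204}{67391} = - \frac{9469419633415769}{19770497670}$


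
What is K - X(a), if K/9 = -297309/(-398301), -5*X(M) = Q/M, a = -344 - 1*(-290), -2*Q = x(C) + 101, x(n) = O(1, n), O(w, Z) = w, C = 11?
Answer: 82530469/11949030 ≈ 6.9069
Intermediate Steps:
x(n) = 1
Q = -51 (Q = -(1 + 101)/2 = -½*102 = -51)
a = -54 (a = -344 + 290 = -54)
X(M) = 51/(5*M) (X(M) = -(-51)/(5*M) = 51/(5*M))
K = 891927/132767 (K = 9*(-297309/(-398301)) = 9*(-297309*(-1/398301)) = 9*(99103/132767) = 891927/132767 ≈ 6.7180)
K - X(a) = 891927/132767 - 51/(5*(-54)) = 891927/132767 - 51*(-1)/(5*54) = 891927/132767 - 1*(-17/90) = 891927/132767 + 17/90 = 82530469/11949030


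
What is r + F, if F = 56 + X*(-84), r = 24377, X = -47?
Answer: 28381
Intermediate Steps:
F = 4004 (F = 56 - 47*(-84) = 56 + 3948 = 4004)
r + F = 24377 + 4004 = 28381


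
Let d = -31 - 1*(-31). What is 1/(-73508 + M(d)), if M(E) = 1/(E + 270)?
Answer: -270/19847159 ≈ -1.3604e-5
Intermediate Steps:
d = 0 (d = -31 + 31 = 0)
M(E) = 1/(270 + E)
1/(-73508 + M(d)) = 1/(-73508 + 1/(270 + 0)) = 1/(-73508 + 1/270) = 1/(-19847159/270) = -270/19847159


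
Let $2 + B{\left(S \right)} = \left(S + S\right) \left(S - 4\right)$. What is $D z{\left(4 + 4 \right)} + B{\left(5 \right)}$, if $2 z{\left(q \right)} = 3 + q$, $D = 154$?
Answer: $855$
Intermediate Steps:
$z{\left(q \right)} = \frac{3}{2} + \frac{q}{2}$ ($z{\left(q \right)} = \frac{3 + q}{2} = \frac{3}{2} + \frac{q}{2}$)
$B{\left(S \right)} = -2 + 2 S \left(-4 + S\right)$ ($B{\left(S \right)} = -2 + \left(S + S\right) \left(S - 4\right) = -2 + 2 S \left(-4 + S\right)$)
$D z{\left(4 + 4 \right)} + B{\left(5 \right)} = 154 \left(\frac{3}{2} + \frac{4 + 4}{2}\right) - \left(42 - 50\right) = 154 \left(\frac{3}{2} + \frac{1}{2} \cdot 8\right) - -8 = 154 \left(\frac{3}{2} + 4\right) - -8 = 154 \cdot \frac{11}{2} + 8 = 847 + 8 = 855$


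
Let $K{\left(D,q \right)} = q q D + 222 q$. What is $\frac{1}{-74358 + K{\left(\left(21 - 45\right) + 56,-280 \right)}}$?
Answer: $\frac{1}{2372282} \approx 4.2153 \cdot 10^{-7}$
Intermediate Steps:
$K{\left(D,q \right)} = 222 q + D q^{2}$ ($K{\left(D,q \right)} = q^{2} D + 222 q = D q^{2} + 222 q = 222 q + D q^{2}$)
$\frac{1}{-74358 + K{\left(\left(21 - 45\right) + 56,-280 \right)}} = \frac{1}{-74358 - 280 \left(222 + \left(\left(21 - 45\right) + 56\right) \left(-280\right)\right)} = \frac{1}{-74358 - 280 \left(222 + \left(-24 + 56\right) \left(-280\right)\right)} = \frac{1}{-74358 - 280 \left(222 + 32 \left(-280\right)\right)} = \frac{1}{-74358 - 280 \left(222 - 8960\right)} = \frac{1}{-74358 - -2446640} = \frac{1}{-74358 + 2446640} = \frac{1}{2372282}$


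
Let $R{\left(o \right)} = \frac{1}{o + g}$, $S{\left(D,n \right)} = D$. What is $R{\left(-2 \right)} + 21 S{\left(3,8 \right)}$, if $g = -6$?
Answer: $\frac{503}{8} \approx 62.875$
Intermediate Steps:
$R{\left(o \right)} = \frac{1}{-6 + o}$ ($R{\left(o \right)} = \frac{1}{o - 6} = \frac{1}{-6 + o}$)
$R{\left(-2 \right)} + 21 S{\left(3,8 \right)} = \frac{1}{-6 - 2} + 21 \cdot 3 = \frac{1}{-8} + 63 = - \frac{1}{8} + 63 = \frac{503}{8}$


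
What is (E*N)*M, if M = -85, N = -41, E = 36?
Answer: 125460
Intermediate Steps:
(E*N)*M = (36*(-41))*(-85) = -1476*(-85) = 125460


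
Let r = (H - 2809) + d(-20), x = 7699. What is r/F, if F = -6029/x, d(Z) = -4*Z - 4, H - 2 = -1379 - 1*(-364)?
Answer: 28840454/6029 ≈ 4783.6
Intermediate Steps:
H = -1013 (H = 2 + (-1379 - 1*(-364)) = 2 + (-1379 + 364) = 2 - 1015 = -1013)
d(Z) = -4 - 4*Z
F = -6029/7699 ≈ -0.78309
r = -3746 (r = (-1013 - 2809) + (-4 - 4*(-20)) = -3822 + (-4 + 80) = -3822 + 76 = -3746)
r/F = -3746/(-6029/7699) = -3746*(-7699/6029) = 28840454/6029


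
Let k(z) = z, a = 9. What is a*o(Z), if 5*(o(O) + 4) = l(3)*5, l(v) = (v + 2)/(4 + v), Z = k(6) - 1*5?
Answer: -207/7 ≈ -29.571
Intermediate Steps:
Z = 1 (Z = 6 - 1*5 = 6 - 5 = 1)
l(v) = (2 + v)/(4 + v)
o(O) = -23/7 (o(O) = -4 + (((2 + 3)/(4 + 3))*5)/5 = -4 + ((5/7)*5)/5 = -4 + (⅕)*(25/7) = -4 + 5/7 = -23/7)
a*o(Z) = 9*(-23/7) = -207/7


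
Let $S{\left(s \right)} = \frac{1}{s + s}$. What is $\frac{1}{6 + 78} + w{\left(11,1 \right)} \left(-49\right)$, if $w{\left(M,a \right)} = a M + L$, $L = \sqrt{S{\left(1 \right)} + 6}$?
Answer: $- \frac{45275}{84} - \frac{49 \sqrt{26}}{2} \approx -663.91$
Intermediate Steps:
$S{\left(s \right)} = \frac{1}{2 s}$
$L = \frac{\sqrt{26}}{2}$ ($L = \sqrt{\frac{1}{2 \cdot 1} + 6} = \sqrt{\frac{1}{2} \cdot 1 + 6} = \sqrt{\frac{1}{2} + 6} = \sqrt{\frac{13}{2}} = \frac{\sqrt{26}}{2} \approx 2.5495$)
$w{\left(M,a \right)} = \frac{\sqrt{26}}{2} + M a$ ($w{\left(M,a \right)} = a M + \frac{\sqrt{26}}{2} = M a + \frac{\sqrt{26}}{2} = \frac{\sqrt{26}}{2} + M a$)
$\frac{1}{6 + 78} + w{\left(11,1 \right)} \left(-49\right) = \frac{1}{6 + 78} + \left(\frac{\sqrt{26}}{2} + 11 \cdot 1\right) \left(-49\right) = \frac{1}{84} + \left(\frac{\sqrt{26}}{2} + 11\right) \left(-49\right) = \frac{1}{84} + \left(11 + \frac{\sqrt{26}}{2}\right) \left(-49\right) = \frac{1}{84} - \left(539 + \frac{49 \sqrt{26}}{2}\right) = - \frac{45275}{84} - \frac{49 \sqrt{26}}{2}$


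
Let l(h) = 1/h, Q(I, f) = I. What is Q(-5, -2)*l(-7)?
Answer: 5/7 ≈ 0.71429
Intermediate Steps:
Q(-5, -2)*l(-7) = -5/(-7) = -5*(-⅐) = 5/7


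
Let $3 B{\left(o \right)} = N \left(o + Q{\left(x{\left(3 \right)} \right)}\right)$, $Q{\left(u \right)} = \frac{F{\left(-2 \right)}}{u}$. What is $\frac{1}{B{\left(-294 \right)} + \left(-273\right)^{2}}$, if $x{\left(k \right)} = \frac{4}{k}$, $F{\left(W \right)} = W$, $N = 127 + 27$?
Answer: $\frac{1}{59360} \approx 1.6846 \cdot 10^{-5}$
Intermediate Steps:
$N = 154$
$Q{\left(u \right)} = - \frac{2}{u}$
$B{\left(o \right)} = -77 + \frac{154 o}{3}$ ($B{\left(o \right)} = \frac{154 \left(o - \frac{2}{4 \cdot \frac{1}{3}}\right)}{3} = \frac{154 \left(o - \frac{2}{\frac{4}{3}}\right)}{3} = \frac{154 \left(o - \frac{3}{2}\right)}{3} = \frac{154 \left(- \frac{3}{2} + o\right)}{3} = \frac{-231 + 154 o}{3} = -77 + \frac{154 o}{3}$)
$\frac{1}{B{\left(-294 \right)} + \left(-273\right)^{2}} = \frac{1}{\left(-77 + \frac{154}{3} \left(-294\right)\right) + \left(-273\right)^{2}} = \frac{1}{\left(-77 - 15092\right) + 74529} = \frac{1}{-15169 + 74529} = \frac{1}{59360}$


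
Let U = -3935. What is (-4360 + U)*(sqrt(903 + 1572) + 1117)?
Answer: -9265515 - 124425*sqrt(11) ≈ -9.6782e+6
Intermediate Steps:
(-4360 + U)*(sqrt(903 + 1572) + 1117) = (-4360 - 3935)*(sqrt(903 + 1572) + 1117) = -8295*(sqrt(2475) + 1117) = -8295*(15*sqrt(11) + 1117) = -8295*(1117 + 15*sqrt(11)) = -9265515 - 124425*sqrt(11)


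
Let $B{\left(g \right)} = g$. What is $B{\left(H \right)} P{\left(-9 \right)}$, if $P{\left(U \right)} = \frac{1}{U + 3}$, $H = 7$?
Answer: $- \frac{7}{6} \approx -1.1667$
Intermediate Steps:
$P{\left(U \right)} = \frac{1}{3 + U}$
$B{\left(H \right)} P{\left(-9 \right)} = \frac{7}{3 - 9} = \frac{7}{-6} = 7 \left(- \frac{1}{6}\right) = - \frac{7}{6}$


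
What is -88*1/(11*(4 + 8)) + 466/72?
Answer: 209/36 ≈ 5.8056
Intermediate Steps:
-88*1/(11*(4 + 8)) + 466/72 = -88/(12*11) + 466*(1/72) = -88/132 + 233/36 = -88*1/132 + 233/36 = -⅔ + 233/36 = 209/36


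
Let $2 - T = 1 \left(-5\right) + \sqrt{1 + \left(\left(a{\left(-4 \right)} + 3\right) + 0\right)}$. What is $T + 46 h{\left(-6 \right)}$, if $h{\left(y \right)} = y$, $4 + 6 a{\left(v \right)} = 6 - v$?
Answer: $-269 - \sqrt{5} \approx -271.24$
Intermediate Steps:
$a{\left(v \right)} = \frac{1}{3} - \frac{v}{6}$ ($a{\left(v \right)} = - \frac{2}{3} + \frac{6 - v}{6} = - \frac{2}{3} - \left(-1 + \frac{v}{6}\right) = \frac{1}{3} - \frac{v}{6}$)
$T = 7 - \sqrt{5}$ ($T = 2 - \left(1 \left(-5\right) + \sqrt{1 + \left(\left(\left(\frac{1}{3} - - \frac{2}{3}\right) + 3\right) + 0\right)}\right) = 2 - \left(-5 + \sqrt{1 + \left(\left(\left(\frac{1}{3} + \frac{2}{3}\right) + 3\right) + 0\right)}\right) = 2 - \left(-5 + \sqrt{1 + \left(\left(1 + 3\right) + 0\right)}\right) = 2 - \left(-5 + \sqrt{1 + \left(4 + 0\right)}\right) = 2 - \left(-5 + \sqrt{1 + 4}\right) = 2 - \left(-5 + \sqrt{5}\right) = 2 + \left(5 - \sqrt{5}\right) = 7 - \sqrt{5} \approx 4.7639$)
$T + 46 h{\left(-6 \right)} = \left(7 - \sqrt{5}\right) + 46 \left(-6\right) = \left(7 - \sqrt{5}\right) - 276 = -269 - \sqrt{5}$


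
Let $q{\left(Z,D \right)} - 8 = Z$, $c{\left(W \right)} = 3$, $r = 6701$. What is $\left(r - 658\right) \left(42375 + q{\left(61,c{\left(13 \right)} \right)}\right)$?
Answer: $256489092$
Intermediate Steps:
$q{\left(Z,D \right)} = 8 + Z$
$\left(r - 658\right) \left(42375 + q{\left(61,c{\left(13 \right)} \right)}\right) = \left(6701 - 658\right) \left(42375 + \left(8 + 61\right)\right) = 6043 \left(42375 + 69\right) = 6043 \cdot 42444 = 256489092$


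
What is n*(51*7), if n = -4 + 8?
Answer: 1428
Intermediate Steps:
n = 4
n*(51*7) = 4*(51*7) = 4*357 = 1428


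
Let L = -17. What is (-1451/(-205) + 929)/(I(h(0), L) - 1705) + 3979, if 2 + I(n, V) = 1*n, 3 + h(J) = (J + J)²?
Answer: 697323277/175275 ≈ 3978.5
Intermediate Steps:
h(J) = -3 + 4*J² (h(J) = -3 + (J + J)² = -3 + (2*J)² = -3 + 4*J²)
I(n, V) = -2 + n (I(n, V) = -2 + 1*n = -2 + n)
(-1451/(-205) + 929)/(I(h(0), L) - 1705) + 3979 = (-1451/(-205) + 929)/((-2 + (-3 + 4*0²)) - 1705) + 3979 = (-1451*(-1/205) + 929)/((-2 + (-3 + 4*0)) - 1705) + 3979 = (1451/205 + 929)/((-2 + (-3 + 0)) - 1705) + 3979 = 191896/(205*((-2 - 3) - 1705)) + 3979 = 191896/(205*(-5 - 1705)) + 3979 = (191896/205)/(-1710) + 3979 = (191896/205)*(-1/1710) + 3979 = -95948/175275 + 3979 = 697323277/175275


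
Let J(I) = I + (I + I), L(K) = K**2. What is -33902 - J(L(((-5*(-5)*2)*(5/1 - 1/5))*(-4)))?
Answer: -2798702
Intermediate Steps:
J(I) = 3*I (J(I) = I + 2*I = 3*I)
-33902 - J(L(((-5*(-5)*2)*(5/1 - 1/5))*(-4))) = -33902 - 3*(((-5*(-5)*2)*(5/1 - 1/5))*(-4))**2 = -33902 - 3*(((25*2)*(5*1 - 1*1/5))*(-4))**2 = -33902 - 3*((50*(5 - 1/5))*(-4))**2 = -33902 - 3*((50*(24/5))*(-4))**2 = -33902 - 3*(240*(-4))**2 = -33902 - 3*(-960)**2 = -33902 - 3*921600 = -33902 - 1*2764800 = -33902 - 2764800 = -2798702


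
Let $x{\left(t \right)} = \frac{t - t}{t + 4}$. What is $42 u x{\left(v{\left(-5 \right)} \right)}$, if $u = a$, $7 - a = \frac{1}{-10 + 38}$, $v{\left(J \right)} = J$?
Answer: $0$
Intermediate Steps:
$x{\left(t \right)} = 0$ ($x{\left(t \right)} = \frac{0}{4 + t} = 0$)
$a = \frac{195}{28}$ ($a = 7 - \frac{1}{-10 + 38} = 7 - \frac{1}{28} = \frac{195}{28} \approx 6.9643$)
$u = \frac{195}{28} \approx 6.9643$
$42 u x{\left(v{\left(-5 \right)} \right)} = 42 \cdot \frac{195}{28} \cdot 0 = \frac{585}{2} \cdot 0 = 0$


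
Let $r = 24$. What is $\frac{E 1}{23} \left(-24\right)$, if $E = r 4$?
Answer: $- \frac{2304}{23} \approx -100.17$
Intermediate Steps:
$E = 96$ ($E = 24 \cdot 4 = 96$)
$\frac{E 1}{23} \left(-24\right) = \frac{96 \cdot 1}{23} \left(-24\right) = 96 \cdot \frac{1}{23} \left(-24\right) = \frac{96}{23} \left(-24\right) = - \frac{2304}{23}$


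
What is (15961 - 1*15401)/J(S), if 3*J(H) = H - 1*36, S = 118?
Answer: 840/41 ≈ 20.488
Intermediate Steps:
J(H) = -12 + H/3 (J(H) = (H - 1*36)/3 = (H - 36)/3 = (-36 + H)/3 = -12 + H/3)
(15961 - 1*15401)/J(S) = (15961 - 1*15401)/(-12 + (1/3)*118) = (15961 - 15401)/(-12 + 118/3) = 560/(82/3) = 560*(3/82) = 840/41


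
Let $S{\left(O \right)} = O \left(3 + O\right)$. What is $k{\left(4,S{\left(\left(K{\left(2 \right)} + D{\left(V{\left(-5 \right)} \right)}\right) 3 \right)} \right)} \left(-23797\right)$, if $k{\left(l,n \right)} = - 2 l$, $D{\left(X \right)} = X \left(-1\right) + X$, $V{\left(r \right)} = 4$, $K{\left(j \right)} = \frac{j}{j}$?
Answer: $190376$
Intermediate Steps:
$K{\left(j \right)} = 1$
$D{\left(X \right)} = 0$ ($D{\left(X \right)} = - X + X = 0$)
$k{\left(4,S{\left(\left(K{\left(2 \right)} + D{\left(V{\left(-5 \right)} \right)}\right) 3 \right)} \right)} \left(-23797\right) = \left(-2\right) 4 \left(-23797\right) = \left(-8\right) \left(-23797\right) = 190376$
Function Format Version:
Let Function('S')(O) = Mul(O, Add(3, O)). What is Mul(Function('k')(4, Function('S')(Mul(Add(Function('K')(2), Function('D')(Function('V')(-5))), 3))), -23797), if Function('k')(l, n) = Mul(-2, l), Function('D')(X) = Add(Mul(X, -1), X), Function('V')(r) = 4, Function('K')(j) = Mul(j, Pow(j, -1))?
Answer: 190376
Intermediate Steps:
Function('K')(j) = 1
Function('D')(X) = 0 (Function('D')(X) = Add(Mul(-1, X), X) = 0)
Mul(Function('k')(4, Function('S')(Mul(Add(Function('K')(2), Function('D')(Function('V')(-5))), 3))), -23797) = Mul(Mul(-2, 4), -23797) = Mul(-8, -23797) = 190376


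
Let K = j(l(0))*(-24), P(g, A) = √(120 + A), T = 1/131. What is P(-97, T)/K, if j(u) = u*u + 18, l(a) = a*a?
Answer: -√2059451/56592 ≈ -0.025358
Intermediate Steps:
T = 1/131 ≈ 0.0076336
l(a) = a²
j(u) = 18 + u² (j(u) = u² + 18 = 18 + u²)
K = -432 (K = (18 + (0²)²)*(-24) = (18 + 0²)*(-24) = (18 + 0)*(-24) = 18*(-24) = -432)
P(-97, T)/K = √(120 + 1/131)/(-432) = √(15721/131)*(-1/432) = (√2059451/131)*(-1/432) = -√2059451/56592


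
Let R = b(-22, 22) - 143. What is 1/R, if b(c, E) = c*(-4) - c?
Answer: -1/33 ≈ -0.030303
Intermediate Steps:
b(c, E) = -5*c (b(c, E) = -4*c - c = -5*c)
R = -33 (R = -5*(-22) - 143 = 110 - 143 = -33)
1/R = 1/(-33) = -1/33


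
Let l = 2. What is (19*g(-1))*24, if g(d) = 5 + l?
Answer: 3192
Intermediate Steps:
g(d) = 7 (g(d) = 5 + 2 = 7)
(19*g(-1))*24 = (19*7)*24 = 133*24 = 3192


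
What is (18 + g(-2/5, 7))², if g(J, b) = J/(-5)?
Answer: 204304/625 ≈ 326.89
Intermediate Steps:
g(J, b) = -J/5 (g(J, b) = J*(-⅕) = -J/5)
(18 + g(-2/5, 7))² = (18 - (-2)/(5*5))² = (18 - ⅕*(-⅖))² = (18 + 2/25)² = (452/25)² = 204304/625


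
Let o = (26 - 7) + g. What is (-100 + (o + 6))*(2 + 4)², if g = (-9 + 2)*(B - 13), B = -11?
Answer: 3348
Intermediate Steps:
g = 168 (g = (-9 + 2)*(-11 - 13) = -7*(-24) = 168)
o = 187 (o = (26 - 7) + 168 = 19 + 168 = 187)
(-100 + (o + 6))*(2 + 4)² = (-100 + (187 + 6))*(2 + 4)² = (-100 + 193)*6² = 93*36 = 3348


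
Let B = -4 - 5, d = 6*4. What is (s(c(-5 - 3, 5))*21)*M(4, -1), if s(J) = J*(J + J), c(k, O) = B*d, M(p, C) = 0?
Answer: 0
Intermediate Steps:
d = 24
B = -9
c(k, O) = -216 (c(k, O) = -9*24 = -216)
s(J) = 2*J**2 (s(J) = J*(2*J) = 2*J**2)
(s(c(-5 - 3, 5))*21)*M(4, -1) = ((2*(-216)**2)*21)*0 = ((2*46656)*21)*0 = (93312*21)*0 = 1959552*0 = 0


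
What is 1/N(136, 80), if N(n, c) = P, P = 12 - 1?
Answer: 1/11 ≈ 0.090909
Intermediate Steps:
P = 11
N(n, c) = 11
1/N(136, 80) = 1/11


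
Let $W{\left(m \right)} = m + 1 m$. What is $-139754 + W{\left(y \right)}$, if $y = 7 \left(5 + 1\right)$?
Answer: $-139670$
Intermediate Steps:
$y = 42$ ($y = 7 \cdot 6 = 42$)
$W{\left(m \right)} = 2 m$ ($W{\left(m \right)} = m + m = 2 m$)
$-139754 + W{\left(y \right)} = -139754 + 2 \cdot 42 = -139754 + 84 = -139670$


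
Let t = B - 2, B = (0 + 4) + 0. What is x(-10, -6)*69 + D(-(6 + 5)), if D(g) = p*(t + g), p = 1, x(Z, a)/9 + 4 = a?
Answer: -6219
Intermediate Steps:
x(Z, a) = -36 + 9*a
B = 4 (B = 4 + 0 = 4)
t = 2 (t = 4 - 2 = 2)
D(g) = 2 + g (D(g) = 1*(2 + g) = 2 + g)
x(-10, -6)*69 + D(-(6 + 5)) = (-36 + 9*(-6))*69 + (2 - (6 + 5)) = (-36 - 54)*69 + (2 - 1*11) = -90*69 + (2 - 11) = -6210 - 9 = -6219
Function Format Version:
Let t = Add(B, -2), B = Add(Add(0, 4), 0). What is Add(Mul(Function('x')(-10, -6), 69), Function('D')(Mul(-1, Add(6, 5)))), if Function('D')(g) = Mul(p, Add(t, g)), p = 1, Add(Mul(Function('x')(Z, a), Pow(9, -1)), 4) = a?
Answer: -6219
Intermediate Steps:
Function('x')(Z, a) = Add(-36, Mul(9, a))
B = 4 (B = Add(4, 0) = 4)
t = 2 (t = Add(4, -2) = 2)
Function('D')(g) = Add(2, g) (Function('D')(g) = Mul(1, Add(2, g)) = Add(2, g))
Add(Mul(Function('x')(-10, -6), 69), Function('D')(Mul(-1, Add(6, 5)))) = Add(Mul(Add(-36, Mul(9, -6)), 69), Add(2, Mul(-1, Add(6, 5)))) = Add(Mul(Add(-36, -54), 69), Add(2, Mul(-1, 11))) = Add(Mul(-90, 69), Add(2, -11)) = Add(-6210, -9) = -6219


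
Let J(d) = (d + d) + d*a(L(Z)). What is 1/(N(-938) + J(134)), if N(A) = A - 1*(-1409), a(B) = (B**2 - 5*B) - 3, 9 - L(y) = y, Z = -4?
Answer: 1/14273 ≈ 7.0062e-5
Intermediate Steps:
L(y) = 9 - y
a(B) = -3 + B**2 - 5*B
N(A) = 1409 + A (N(A) = A + 1409 = 1409 + A)
J(d) = 103*d (J(d) = (d + d) + d*(-3 + (9 - 1*(-4))**2 - 5*(9 - 1*(-4))) = 2*d + d*(-3 + (9 + 4)**2 - 5*(9 + 4)) = 2*d + d*(-3 + 13**2 - 5*13) = 2*d + d*(-3 + 169 - 65) = 2*d + d*101 = 2*d + 101*d = 103*d)
1/(N(-938) + J(134)) = 1/((1409 - 938) + 103*134) = 1/(471 + 13802) = 1/14273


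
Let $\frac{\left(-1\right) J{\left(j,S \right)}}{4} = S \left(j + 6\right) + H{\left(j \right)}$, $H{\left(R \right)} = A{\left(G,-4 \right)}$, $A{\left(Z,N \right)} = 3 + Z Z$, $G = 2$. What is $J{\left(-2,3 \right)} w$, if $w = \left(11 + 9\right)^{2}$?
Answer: $-30400$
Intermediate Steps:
$A{\left(Z,N \right)} = 3 + Z^{2}$
$H{\left(R \right)} = 7$ ($H{\left(R \right)} = 3 + 2^{2} = 3 + 4 = 7$)
$J{\left(j,S \right)} = -28 - 4 S \left(6 + j\right)$ ($J{\left(j,S \right)} = - 4 \left(S \left(j + 6\right) + 7\right) = - 4 \left(S \left(6 + j\right) + 7\right) = - 4 \left(7 + S \left(6 + j\right)\right) = -28 - 4 S \left(6 + j\right)$)
$w = 400$ ($w = 20^{2} = 400$)
$J{\left(-2,3 \right)} w = \left(-28 - 72 - 12 \left(-2\right)\right) 400 = \left(-28 - 72 + 24\right) 400 = \left(-76\right) 400 = -30400$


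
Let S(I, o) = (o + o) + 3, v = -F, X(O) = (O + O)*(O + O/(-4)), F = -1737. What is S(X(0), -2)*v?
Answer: -1737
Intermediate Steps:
X(O) = 3*O²/2 (X(O) = (2*O)*(O + O*(-¼)) = (2*O)*(O - O/4) = (2*O)*(3*O/4) = 3*O²/2)
v = 1737 (v = -1*(-1737) = 1737)
S(I, o) = 3 + 2*o (S(I, o) = 2*o + 3 = 3 + 2*o)
S(X(0), -2)*v = (3 + 2*(-2))*1737 = (3 - 4)*1737 = -1*1737 = -1737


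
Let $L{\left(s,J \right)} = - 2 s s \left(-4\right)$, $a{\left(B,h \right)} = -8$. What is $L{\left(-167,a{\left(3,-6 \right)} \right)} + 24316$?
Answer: $247428$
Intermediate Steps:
$L{\left(s,J \right)} = 8 s^{2}$ ($L{\left(s,J \right)} = - 2 s \left(- 4 s\right) = 8 s^{2}$)
$L{\left(-167,a{\left(3,-6 \right)} \right)} + 24316 = 8 \left(-167\right)^{2} + 24316 = 8 \cdot 27889 + 24316 = 223112 + 24316 = 247428$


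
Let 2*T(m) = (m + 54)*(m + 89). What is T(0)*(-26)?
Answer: -62478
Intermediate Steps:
T(m) = (54 + m)*(89 + m)/2 (T(m) = ((m + 54)*(m + 89))/2 = ((54 + m)*(89 + m))/2 = (54 + m)*(89 + m)/2)
T(0)*(-26) = (2403 + (1/2)*0**2 + (143/2)*0)*(-26) = (2403 + (1/2)*0 + 0)*(-26) = (2403 + 0 + 0)*(-26) = 2403*(-26) = -62478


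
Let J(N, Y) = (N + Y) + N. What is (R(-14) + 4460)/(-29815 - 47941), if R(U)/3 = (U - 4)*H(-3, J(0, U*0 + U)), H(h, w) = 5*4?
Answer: -845/19439 ≈ -0.043469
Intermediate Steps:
J(N, Y) = Y + 2*N
H(h, w) = 20
R(U) = -240 + 60*U (R(U) = 3*((U - 4)*20) = 3*((-4 + U)*20) = 3*(-80 + 20*U) = -240 + 60*U)
(R(-14) + 4460)/(-29815 - 47941) = ((-240 + 60*(-14)) + 4460)/(-29815 - 47941) = ((-240 - 840) + 4460)/(-77756) = (-1080 + 4460)*(-1/77756) = 3380*(-1/77756) = -845/19439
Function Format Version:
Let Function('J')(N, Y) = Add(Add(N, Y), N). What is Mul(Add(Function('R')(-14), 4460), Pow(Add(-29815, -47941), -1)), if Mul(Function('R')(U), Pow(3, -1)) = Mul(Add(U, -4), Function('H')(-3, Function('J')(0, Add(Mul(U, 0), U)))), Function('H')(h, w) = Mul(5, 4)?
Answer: Rational(-845, 19439) ≈ -0.043469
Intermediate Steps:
Function('J')(N, Y) = Add(Y, Mul(2, N))
Function('H')(h, w) = 20
Function('R')(U) = Add(-240, Mul(60, U)) (Function('R')(U) = Mul(3, Mul(Add(U, -4), 20)) = Mul(3, Mul(Add(-4, U), 20)) = Mul(3, Add(-80, Mul(20, U))) = Add(-240, Mul(60, U)))
Mul(Add(Function('R')(-14), 4460), Pow(Add(-29815, -47941), -1)) = Mul(Add(Add(-240, Mul(60, -14)), 4460), Pow(Add(-29815, -47941), -1)) = Mul(Add(Add(-240, -840), 4460), Pow(-77756, -1)) = Mul(Add(-1080, 4460), Rational(-1, 77756)) = Mul(3380, Rational(-1, 77756)) = Rational(-845, 19439)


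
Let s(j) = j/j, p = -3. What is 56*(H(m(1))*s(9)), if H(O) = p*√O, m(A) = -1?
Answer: -168*I ≈ -168.0*I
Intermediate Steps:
s(j) = 1
H(O) = -3*√O
56*(H(m(1))*s(9)) = 56*(-3*I*1) = 56*(-3*I) = -168*I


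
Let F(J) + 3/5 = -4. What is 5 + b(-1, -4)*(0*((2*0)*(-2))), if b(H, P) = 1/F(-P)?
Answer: 5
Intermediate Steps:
F(J) = -23/5 (F(J) = -3/5 - 4 = -23/5)
b(H, P) = -5/23 (b(H, P) = 1/(-23/5) = -5/23)
5 + b(-1, -4)*(0*((2*0)*(-2))) = 5 - 0*(2*0)*(-2) = 5 - 0*0*(-2) = 5 - 0*0 = 5 - 5/23*0 = 5 + 0 = 5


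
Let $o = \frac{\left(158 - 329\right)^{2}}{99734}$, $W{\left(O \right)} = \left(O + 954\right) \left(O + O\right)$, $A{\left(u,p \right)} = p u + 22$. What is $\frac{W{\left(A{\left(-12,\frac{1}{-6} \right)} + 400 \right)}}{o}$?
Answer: $\frac{116543567296}{29241} \approx 3.9856 \cdot 10^{6}$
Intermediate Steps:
$A{\left(u,p \right)} = 22 + p u$
$W{\left(O \right)} = 2 O \left(954 + O\right)$ ($W{\left(O \right)} = \left(954 + O\right) 2 O = 2 O \left(954 + O\right)$)
$o = \frac{29241}{99734}$ ($o = \left(-171\right)^{2} \cdot \frac{1}{99734} = 29241 \cdot \frac{1}{99734} = \frac{29241}{99734} \approx 0.29319$)
$\frac{W{\left(A{\left(-12,\frac{1}{-6} \right)} + 400 \right)}}{o} = \frac{2 \left(\left(22 + \frac{1}{-6} \left(-12\right)\right) + 400\right) \left(954 + \left(\left(22 + \frac{1}{-6} \left(-12\right)\right) + 400\right)\right)}{\frac{29241}{99734}} = 2 \left(\left(22 - -2\right) + 400\right) \left(954 + \left(\left(22 - -2\right) + 400\right)\right) \frac{99734}{29241} = 2 \left(\left(22 + 2\right) + 400\right) \left(954 + \left(\left(22 + 2\right) + 400\right)\right) \frac{99734}{29241} = 2 \left(24 + 400\right) \left(954 + \left(24 + 400\right)\right) \frac{99734}{29241} = 2 \cdot 424 \left(954 + 424\right) \frac{99734}{29241} = 2 \cdot 424 \cdot 1378 \cdot \frac{99734}{29241} = 1168544 \cdot \frac{99734}{29241} = \frac{116543567296}{29241}$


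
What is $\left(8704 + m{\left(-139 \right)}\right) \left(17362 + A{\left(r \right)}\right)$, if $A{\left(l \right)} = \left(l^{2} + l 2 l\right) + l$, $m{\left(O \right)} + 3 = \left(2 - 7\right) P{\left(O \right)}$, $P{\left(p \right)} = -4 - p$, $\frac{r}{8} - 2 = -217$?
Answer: $71357897892$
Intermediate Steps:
$r = -1720$ ($r = 16 + 8 \left(-217\right) = 16 - 1736 = -1720$)
$m{\left(O \right)} = 17 + 5 O$ ($m{\left(O \right)} = -3 + \left(2 - 7\right) \left(-4 - O\right) = -3 - 5 \left(-4 - O\right) = -3 + \left(20 + 5 O\right) = 17 + 5 O$)
$A{\left(l \right)} = l + 3 l^{2}$ ($A{\left(l \right)} = \left(l^{2} + 2 l l\right) + l = \left(l^{2} + 2 l^{2}\right) + l = 3 l^{2} + l = l + 3 l^{2}$)
$\left(8704 + m{\left(-139 \right)}\right) \left(17362 + A{\left(r \right)}\right) = \left(8704 + \left(17 + 5 \left(-139\right)\right)\right) \left(17362 - 1720 \left(1 + 3 \left(-1720\right)\right)\right) = \left(8704 + \left(17 - 695\right)\right) \left(17362 - 1720 \left(1 - 5160\right)\right) = \left(8704 - 678\right) \left(17362 - -8873480\right) = 8026 \left(17362 + 8873480\right) = 8026 \cdot 8890842 = 71357897892$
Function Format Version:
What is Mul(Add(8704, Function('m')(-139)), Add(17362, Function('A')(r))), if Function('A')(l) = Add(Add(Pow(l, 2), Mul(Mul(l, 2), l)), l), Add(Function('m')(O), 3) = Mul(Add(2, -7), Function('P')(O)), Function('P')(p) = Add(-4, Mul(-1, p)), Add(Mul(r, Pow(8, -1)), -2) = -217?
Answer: 71357897892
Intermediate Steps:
r = -1720 (r = Add(16, Mul(8, -217)) = Add(16, -1736) = -1720)
Function('m')(O) = Add(17, Mul(5, O)) (Function('m')(O) = Add(-3, Mul(Add(2, -7), Add(-4, Mul(-1, O)))) = Add(-3, Mul(-5, Add(-4, Mul(-1, O)))) = Add(-3, Add(20, Mul(5, O))) = Add(17, Mul(5, O)))
Function('A')(l) = Add(l, Mul(3, Pow(l, 2))) (Function('A')(l) = Add(Add(Pow(l, 2), Mul(Mul(2, l), l)), l) = Add(Add(Pow(l, 2), Mul(2, Pow(l, 2))), l) = Add(Mul(3, Pow(l, 2)), l) = Add(l, Mul(3, Pow(l, 2))))
Mul(Add(8704, Function('m')(-139)), Add(17362, Function('A')(r))) = Mul(Add(8704, Add(17, Mul(5, -139))), Add(17362, Mul(-1720, Add(1, Mul(3, -1720))))) = Mul(Add(8704, Add(17, -695)), Add(17362, Mul(-1720, Add(1, -5160)))) = Mul(Add(8704, -678), Add(17362, Mul(-1720, -5159))) = Mul(8026, Add(17362, 8873480)) = Mul(8026, 8890842) = 71357897892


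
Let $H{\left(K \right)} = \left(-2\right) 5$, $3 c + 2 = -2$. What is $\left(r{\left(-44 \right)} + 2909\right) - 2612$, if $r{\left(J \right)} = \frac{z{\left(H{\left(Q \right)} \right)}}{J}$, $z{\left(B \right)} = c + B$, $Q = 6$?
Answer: $\frac{19619}{66} \approx 297.26$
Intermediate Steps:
$c = - \frac{4}{3}$ ($c = - \frac{2}{3} + \frac{1}{3} \left(-2\right) = - \frac{2}{3} - \frac{2}{3} = - \frac{4}{3} \approx -1.3333$)
$H{\left(K \right)} = -10$
$z{\left(B \right)} = - \frac{4}{3} + B$
$r{\left(J \right)} = - \frac{34}{3 J}$ ($r{\left(J \right)} = \frac{- \frac{4}{3} - 10}{J} = - \frac{34}{3 J}$)
$\left(r{\left(-44 \right)} + 2909\right) - 2612 = \left(- \frac{34}{3 \left(-44\right)} + 2909\right) - 2612 = \left(\left(- \frac{34}{3}\right) \left(- \frac{1}{44}\right) + 2909\right) - 2612 = \left(\frac{17}{66} + 2909\right) - 2612 = \frac{192011}{66} - 2612 = \frac{19619}{66}$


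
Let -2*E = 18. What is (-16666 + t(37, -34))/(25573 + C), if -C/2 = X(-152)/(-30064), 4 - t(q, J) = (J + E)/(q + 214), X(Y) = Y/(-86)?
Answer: -675805337686/1037243288631 ≈ -0.65154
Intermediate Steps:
E = -9 (E = -1/2*18 = -9)
X(Y) = -Y/86 (X(Y) = Y*(-1/86) = -Y/86)
t(q, J) = 4 - (-9 + J)/(214 + q) (t(q, J) = 4 - (J - 9)/(q + 214) = 4 - (-9 + J)/(214 + q))
C = 19/161594 (C = -2*(-1/86*(-152))/(-30064) = -152*(-1)/(43*30064) = -2*(-19/323188) = 19/161594 ≈ 0.00011758)
(-16666 + t(37, -34))/(25573 + C) = (-16666 + (865 - 1*(-34) + 4*37)/(214 + 37))/(25573 + 19/161594) = (-16666 + (865 + 34 + 148)/251)/(4132443381/161594) = (-16666 + (1/251)*1047)*(161594/4132443381) = (-16666 + 1047/251)*(161594/4132443381) = -4182119/251*161594/4132443381 = -675805337686/1037243288631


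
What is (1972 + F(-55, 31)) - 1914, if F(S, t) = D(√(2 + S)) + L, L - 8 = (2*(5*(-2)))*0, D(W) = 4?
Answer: 70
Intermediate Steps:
L = 8 (L = 8 + (2*(5*(-2)))*0 = 8 + (2*(-10))*0 = 8 - 20*0 = 8 + 0 = 8)
F(S, t) = 12 (F(S, t) = 4 + 8 = 12)
(1972 + F(-55, 31)) - 1914 = (1972 + 12) - 1914 = 1984 - 1914 = 70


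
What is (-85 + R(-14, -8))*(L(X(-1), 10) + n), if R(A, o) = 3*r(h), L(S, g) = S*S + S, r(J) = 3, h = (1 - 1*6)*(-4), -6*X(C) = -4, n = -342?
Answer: 233168/9 ≈ 25908.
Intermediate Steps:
X(C) = ⅔ (X(C) = -⅙*(-4) = ⅔)
h = 20 (h = (1 - 6)*(-4) = -5*(-4) = 20)
L(S, g) = S + S² (L(S, g) = S² + S = S + S²)
R(A, o) = 9 (R(A, o) = 3*3 = 9)
(-85 + R(-14, -8))*(L(X(-1), 10) + n) = (-85 + 9)*(2*(1 + ⅔)/3 - 342) = -76*((⅔)*(5/3) - 342) = -76*(10/9 - 342) = -76*(-3068/9) = 233168/9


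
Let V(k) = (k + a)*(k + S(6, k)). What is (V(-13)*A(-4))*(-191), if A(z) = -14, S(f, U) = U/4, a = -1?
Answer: 608335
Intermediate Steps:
S(f, U) = U/4 (S(f, U) = U*(1/4) = U/4)
V(k) = 5*k*(-1 + k)/4 (V(k) = (k - 1)*(k + k/4) = (-1 + k)*(5*k/4) = 5*k*(-1 + k)/4)
(V(-13)*A(-4))*(-191) = (((5/4)*(-13)*(-1 - 13))*(-14))*(-191) = (((5/4)*(-13)*(-14))*(-14))*(-191) = ((455/2)*(-14))*(-191) = -3185*(-191) = 608335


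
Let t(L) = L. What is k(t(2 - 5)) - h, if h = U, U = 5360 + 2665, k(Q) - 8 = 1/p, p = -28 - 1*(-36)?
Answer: -64135/8 ≈ -8016.9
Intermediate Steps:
p = 8 (p = -28 + 36 = 8)
k(Q) = 65/8 (k(Q) = 8 + 1/8 = 8 + ⅛ = 65/8)
U = 8025
h = 8025
k(t(2 - 5)) - h = 65/8 - 1*8025 = 65/8 - 8025 = -64135/8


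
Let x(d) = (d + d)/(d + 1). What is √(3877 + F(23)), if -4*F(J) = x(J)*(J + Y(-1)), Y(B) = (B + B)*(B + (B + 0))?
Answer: 5*√2473/4 ≈ 62.162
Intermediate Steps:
x(d) = 2*d/(1 + d) (x(d) = (2*d)/(1 + d) = 2*d/(1 + d))
Y(B) = 4*B² (Y(B) = (2*B)*(B + B) = (2*B)*(2*B) = 4*B²)
F(J) = -J*(4 + J)/(2*(1 + J)) (F(J) = -2*J/(1 + J)*(J + 4*(-1)²)/4 = -2*J/(1 + J)*(J + 4*1)/4 = -2*J/(1 + J)*(J + 4)/4 = -2*J/(1 + J)*(4 + J)/4 = -J*(4 + J)/(2*(1 + J)))
√(3877 + F(23)) = √(3877 - 1*23*(4 + 23)/(2 + 2*23)) = √(3877 - 1*23*27/(2 + 46)) = √(3877 - 1*23*27/48) = √(3877 - 1*23*1/48*27) = √(3877 - 207/16) = √(61825/16) = 5*√2473/4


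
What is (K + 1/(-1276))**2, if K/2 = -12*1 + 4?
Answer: 416853889/1628176 ≈ 256.02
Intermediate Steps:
K = -16 (K = 2*(-12*1 + 4) = 2*(-12 + 4) = 2*(-8) = -16)
(K + 1/(-1276))**2 = (-16 + 1/(-1276))**2 = (-16 - 1/1276)**2 = (-20417/1276)**2 = 416853889/1628176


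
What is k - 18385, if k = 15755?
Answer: -2630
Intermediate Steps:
k - 18385 = 15755 - 18385 = -2630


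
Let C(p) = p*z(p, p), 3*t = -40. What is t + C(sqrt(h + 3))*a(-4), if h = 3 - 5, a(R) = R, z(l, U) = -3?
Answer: -4/3 ≈ -1.3333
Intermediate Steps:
t = -40/3 (t = (1/3)*(-40) = -40/3 ≈ -13.333)
h = -2
C(p) = -3*p (C(p) = p*(-3) = -3*p)
t + C(sqrt(h + 3))*a(-4) = -40/3 - 3*sqrt(-2 + 3)*(-4) = -40/3 - 3*sqrt(1)*(-4) = -40/3 - 3*1*(-4) = -40/3 - 3*(-4) = -40/3 + 12 = -4/3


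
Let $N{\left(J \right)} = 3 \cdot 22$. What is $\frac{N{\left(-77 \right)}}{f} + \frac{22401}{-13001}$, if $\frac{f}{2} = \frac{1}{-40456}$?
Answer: $- \frac{17356981449}{13001} \approx -1.3351 \cdot 10^{6}$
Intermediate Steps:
$N{\left(J \right)} = 66$
$f = - \frac{1}{20228}$ ($f = \frac{2}{-40456} = 2 \left(- \frac{1}{40456}\right) = - \frac{1}{20228} \approx -4.9436 \cdot 10^{-5}$)
$\frac{N{\left(-77 \right)}}{f} + \frac{22401}{-13001} = \frac{66}{- \frac{1}{20228}} + \frac{22401}{-13001} = 66 \left(-20228\right) + 22401 \left(- \frac{1}{13001}\right) = -1335048 - \frac{22401}{13001} = - \frac{17356981449}{13001}$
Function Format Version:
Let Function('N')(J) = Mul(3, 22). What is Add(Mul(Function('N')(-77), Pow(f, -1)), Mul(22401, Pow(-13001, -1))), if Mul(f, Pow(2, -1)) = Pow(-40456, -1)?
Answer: Rational(-17356981449, 13001) ≈ -1.3351e+6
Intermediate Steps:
Function('N')(J) = 66
f = Rational(-1, 20228) (f = Mul(2, Pow(-40456, -1)) = Mul(2, Rational(-1, 40456)) = Rational(-1, 20228) ≈ -4.9436e-5)
Add(Mul(Function('N')(-77), Pow(f, -1)), Mul(22401, Pow(-13001, -1))) = Add(Mul(66, Pow(Rational(-1, 20228), -1)), Mul(22401, Pow(-13001, -1))) = Add(Mul(66, -20228), Mul(22401, Rational(-1, 13001))) = Add(-1335048, Rational(-22401, 13001)) = Rational(-17356981449, 13001)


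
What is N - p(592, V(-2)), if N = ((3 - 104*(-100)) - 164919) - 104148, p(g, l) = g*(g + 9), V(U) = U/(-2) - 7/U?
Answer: -614456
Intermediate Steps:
V(U) = -7/U - U/2 (V(U) = U*(-½) - 7/U = -U/2 - 7/U = -7/U - U/2)
p(g, l) = g*(9 + g)
N = -258664 (N = ((3 + 10400) - 164919) - 104148 = (10403 - 164919) - 104148 = -154516 - 104148 = -258664)
N - p(592, V(-2)) = -258664 - 592*(9 + 592) = -258664 - 592*601 = -258664 - 1*355792 = -258664 - 355792 = -614456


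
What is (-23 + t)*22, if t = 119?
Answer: 2112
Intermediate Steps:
(-23 + t)*22 = (-23 + 119)*22 = 96*22 = 2112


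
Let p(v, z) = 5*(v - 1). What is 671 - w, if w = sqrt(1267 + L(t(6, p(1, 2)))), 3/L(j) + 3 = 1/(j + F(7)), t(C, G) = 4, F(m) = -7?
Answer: 671 - sqrt(126610)/10 ≈ 635.42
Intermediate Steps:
p(v, z) = -5 + 5*v (p(v, z) = 5*(-1 + v) = -5 + 5*v)
L(j) = 3/(-3 + 1/(-7 + j)) (L(j) = 3/(-3 + 1/(j - 7)) = 3/(-3 + 1/(-7 + j)))
w = sqrt(126610)/10 (w = sqrt(1267 + 3*(7 - 1*4)/(-22 + 3*4)) = sqrt(1267 + 3*(7 - 4)/(-22 + 12)) = sqrt(1267 + 3*3/(-10)) = sqrt(1267 + 3*(-1/10)*3) = sqrt(1267 - 9/10) = sqrt(12661/10) = sqrt(126610)/10 ≈ 35.582)
671 - w = 671 - sqrt(126610)/10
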